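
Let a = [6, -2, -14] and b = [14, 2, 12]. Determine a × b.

i: (-2)·12 - (-14)·2 = -24 - (-28) = 4
j: (-14)·14 - 6·12 = -196 - 72 = -268
k: 6·2 - (-2)·14 = 12 - (-28) = 40
a × b = (4, -268, 40)

(4, -268, 40)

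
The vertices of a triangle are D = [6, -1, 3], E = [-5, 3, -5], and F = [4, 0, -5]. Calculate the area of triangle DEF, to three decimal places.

37.977

DE = (-11, 4, -8),  DF = (-2, 1, -8)
i: 4·(-8) - (-8)·1 = -32 - (-8) = -24
j: (-8)·(-2) - (-11)·(-8) = 16 - 88 = -72
k: (-11)·1 - 4·(-2) = -11 - (-8) = -3
DE × DF = (-24, -72, -3)
|DE × DF| = √5769 ≈ 75.9539
area = ½ · 75.9539 ≈ 37.977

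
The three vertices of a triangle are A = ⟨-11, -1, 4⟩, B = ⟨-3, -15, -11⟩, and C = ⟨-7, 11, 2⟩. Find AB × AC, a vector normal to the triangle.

(208, -44, 152)

AB = (8, -14, -15)
AC = (4, 12, -2)
i: (-14)·(-2) - (-15)·12 = 28 - (-180) = 208
j: (-15)·4 - 8·(-2) = -60 - (-16) = -44
k: 8·12 - (-14)·4 = 96 - (-56) = 152
AB × AC = (208, -44, 152)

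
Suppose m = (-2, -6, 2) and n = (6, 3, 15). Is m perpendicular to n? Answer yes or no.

yes

m · n = (-2)·6 + (-6)·3 + 2·15 = -12 - 18 + 30 = 0
Zero, so the vectors are orthogonal.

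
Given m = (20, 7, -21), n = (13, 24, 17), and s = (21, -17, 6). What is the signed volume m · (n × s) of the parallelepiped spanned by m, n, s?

n × s:
i: 24·6 - 17·(-17) = 144 - (-289) = 433
j: 17·21 - 13·6 = 357 - 78 = 279
k: 13·(-17) - 24·21 = -221 - 504 = -725
n × s = (433, 279, -725)
m · (n × s) = 20·433 + 7·279 + (-21)·(-725) = 8660 + 1953 + 15225 = 25838

25838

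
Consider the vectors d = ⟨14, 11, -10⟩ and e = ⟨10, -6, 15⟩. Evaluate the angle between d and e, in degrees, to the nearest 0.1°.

101.3

d · e = 14·10 + 11·(-6) + (-10)·15 = 140 - 66 - 150 = -76
|d|² = 196 + 121 + 100 = 417,  |d| = √417 ≈ 20.420578
|e|² = 100 + 36 + 225 = 361,  |e| = √361 ≈ 19.000000
cos θ = -76 / (20.420578 · 19.000000) ≈ -0.19588
θ = arccos(-0.19588) ≈ 101.3°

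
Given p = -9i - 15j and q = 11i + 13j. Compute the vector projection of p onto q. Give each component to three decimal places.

(-11.152, -13.179)

p · q = (-9)·11 + (-15)·13 = -99 - 195 = -294
|q|² = 121 + 169 = 290
proj_q p = (-294/290) · (11, 13) ≈ (-11.152, -13.179)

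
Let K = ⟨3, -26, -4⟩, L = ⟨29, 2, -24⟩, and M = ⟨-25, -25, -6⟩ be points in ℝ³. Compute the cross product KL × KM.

(-36, 612, 810)

KL = (26, 28, -20)
KM = (-28, 1, -2)
i: 28·(-2) - (-20)·1 = -56 - (-20) = -36
j: (-20)·(-28) - 26·(-2) = 560 - (-52) = 612
k: 26·1 - 28·(-28) = 26 - (-784) = 810
KL × KM = (-36, 612, 810)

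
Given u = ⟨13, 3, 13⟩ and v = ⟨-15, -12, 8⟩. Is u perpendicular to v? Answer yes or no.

no

u · v = 13·(-15) + 3·(-12) + 13·8 = -195 - 36 + 104 = -127
Nonzero, so the vectors are not orthogonal.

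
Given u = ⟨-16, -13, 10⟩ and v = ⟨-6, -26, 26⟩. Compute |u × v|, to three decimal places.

497.055

i: (-13)·26 - 10·(-26) = -338 - (-260) = -78
j: 10·(-6) - (-16)·26 = -60 - (-416) = 356
k: (-16)·(-26) - (-13)·(-6) = 416 - 78 = 338
u × v = (-78, 356, 338)
|u × v| = √((-78)² + 356² + 338²) = √247064 ≈ 497.0553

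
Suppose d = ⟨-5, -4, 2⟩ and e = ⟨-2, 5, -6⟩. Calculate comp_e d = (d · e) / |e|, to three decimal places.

d · e = (-5)·(-2) + (-4)·5 + 2·(-6) = 10 - 20 - 12 = -22
|e| = √(4 + 25 + 36) = √65 ≈ 8.0623
comp_e d = -22 / √65 ≈ -2.729

-2.729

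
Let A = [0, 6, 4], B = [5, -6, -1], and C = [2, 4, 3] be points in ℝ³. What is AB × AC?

(2, -5, 14)

AB = (5, -12, -5)
AC = (2, -2, -1)
i: (-12)·(-1) - (-5)·(-2) = 12 - 10 = 2
j: (-5)·2 - 5·(-1) = -10 - (-5) = -5
k: 5·(-2) - (-12)·2 = -10 - (-24) = 14
AB × AC = (2, -5, 14)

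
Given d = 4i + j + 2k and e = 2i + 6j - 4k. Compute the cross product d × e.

(-16, 20, 22)

i: 1·(-4) - 2·6 = -4 - 12 = -16
j: 2·2 - 4·(-4) = 4 - (-16) = 20
k: 4·6 - 1·2 = 24 - 2 = 22
d × e = (-16, 20, 22)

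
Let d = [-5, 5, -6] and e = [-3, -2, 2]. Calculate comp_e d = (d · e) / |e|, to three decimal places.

d · e = (-5)·(-3) + 5·(-2) + (-6)·2 = 15 - 10 - 12 = -7
|e| = √(9 + 4 + 4) = √17 ≈ 4.1231
comp_e d = -7 / √17 ≈ -1.698

-1.698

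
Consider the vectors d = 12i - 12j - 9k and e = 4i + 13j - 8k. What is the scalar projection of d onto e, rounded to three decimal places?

d · e = 12·4 + (-12)·13 + (-9)·(-8) = 48 - 156 + 72 = -36
|e| = √(16 + 169 + 64) = √249 ≈ 15.7797
comp_e d = -36 / √249 ≈ -2.281

-2.281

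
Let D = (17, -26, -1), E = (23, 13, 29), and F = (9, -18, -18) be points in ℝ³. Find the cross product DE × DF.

(-903, -138, 360)

DE = (6, 39, 30)
DF = (-8, 8, -17)
i: 39·(-17) - 30·8 = -663 - 240 = -903
j: 30·(-8) - 6·(-17) = -240 - (-102) = -138
k: 6·8 - 39·(-8) = 48 - (-312) = 360
DE × DF = (-903, -138, 360)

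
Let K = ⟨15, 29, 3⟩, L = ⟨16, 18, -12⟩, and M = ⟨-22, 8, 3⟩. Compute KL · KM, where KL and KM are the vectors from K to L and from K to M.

194

KL = L − K = (1, -11, -15)
KM = M − K = (-37, -21, 0)
KL · KM = 1·(-37) + (-11)·(-21) + (-15)·0 = -37 + 231 + 0 = 194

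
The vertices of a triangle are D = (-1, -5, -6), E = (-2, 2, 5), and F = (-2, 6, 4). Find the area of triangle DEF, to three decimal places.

25.583

DE = (-1, 7, 11),  DF = (-1, 11, 10)
i: 7·10 - 11·11 = 70 - 121 = -51
j: 11·(-1) - (-1)·10 = -11 - (-10) = -1
k: (-1)·11 - 7·(-1) = -11 - (-7) = -4
DE × DF = (-51, -1, -4)
|DE × DF| = √2618 ≈ 51.1664
area = ½ · 51.1664 ≈ 25.583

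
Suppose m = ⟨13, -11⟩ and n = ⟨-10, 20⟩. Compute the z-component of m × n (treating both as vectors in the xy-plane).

150

13·20 - (-11)·(-10) = 260 - 110 = 150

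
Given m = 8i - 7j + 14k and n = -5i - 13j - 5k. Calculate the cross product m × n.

i: (-7)·(-5) - 14·(-13) = 35 - (-182) = 217
j: 14·(-5) - 8·(-5) = -70 - (-40) = -30
k: 8·(-13) - (-7)·(-5) = -104 - 35 = -139
m × n = (217, -30, -139)

(217, -30, -139)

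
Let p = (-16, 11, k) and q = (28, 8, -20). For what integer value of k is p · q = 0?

-18

p · q = (-16)·28 + 11·8 + k·(-20) = -360 - 20k
Set equal to 0: -20k = 360, so k = -18.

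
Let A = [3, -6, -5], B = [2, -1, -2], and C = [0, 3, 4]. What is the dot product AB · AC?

AB = B − A = (-1, 5, 3)
AC = C − A = (-3, 9, 9)
AB · AC = (-1)·(-3) + 5·9 + 3·9 = 3 + 45 + 27 = 75

75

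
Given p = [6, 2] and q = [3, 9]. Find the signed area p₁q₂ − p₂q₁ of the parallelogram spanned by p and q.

6·9 - 2·3 = 54 - 6 = 48

48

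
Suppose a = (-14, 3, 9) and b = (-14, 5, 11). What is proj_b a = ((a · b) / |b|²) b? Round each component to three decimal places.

(-12.690, 4.532, 9.971)

a · b = (-14)·(-14) + 3·5 + 9·11 = 196 + 15 + 99 = 310
|b|² = 196 + 25 + 121 = 342
proj_b a = (310/342) · (-14, 5, 11) ≈ (-12.690, 4.532, 9.971)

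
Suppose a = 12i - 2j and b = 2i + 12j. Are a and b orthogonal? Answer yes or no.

yes

a · b = 12·2 + (-2)·12 = 24 - 24 = 0
Zero, so the vectors are orthogonal.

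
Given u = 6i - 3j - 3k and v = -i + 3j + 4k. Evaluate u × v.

i: (-3)·4 - (-3)·3 = -12 - (-9) = -3
j: (-3)·(-1) - 6·4 = 3 - 24 = -21
k: 6·3 - (-3)·(-1) = 18 - 3 = 15
u × v = (-3, -21, 15)

(-3, -21, 15)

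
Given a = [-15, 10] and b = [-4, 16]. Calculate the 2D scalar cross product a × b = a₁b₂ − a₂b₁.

-200

(-15)·16 - 10·(-4) = -240 - (-40) = -200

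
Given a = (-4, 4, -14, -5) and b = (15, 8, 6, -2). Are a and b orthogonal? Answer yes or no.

no

a · b = (-4)·15 + 4·8 + (-14)·6 + (-5)·(-2) = -60 + 32 - 84 + 10 = -102
Nonzero, so the vectors are not orthogonal.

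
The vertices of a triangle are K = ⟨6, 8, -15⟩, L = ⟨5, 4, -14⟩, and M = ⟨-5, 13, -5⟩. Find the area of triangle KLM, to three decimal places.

KL = (-1, -4, 1),  KM = (-11, 5, 10)
i: (-4)·10 - 1·5 = -40 - 5 = -45
j: 1·(-11) - (-1)·10 = -11 - (-10) = -1
k: (-1)·5 - (-4)·(-11) = -5 - 44 = -49
KL × KM = (-45, -1, -49)
|KL × KM| = √4427 ≈ 66.5357
area = ½ · 66.5357 ≈ 33.268

33.268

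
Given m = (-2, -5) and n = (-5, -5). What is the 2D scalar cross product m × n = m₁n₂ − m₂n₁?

(-2)·(-5) - (-5)·(-5) = 10 - 25 = -15

-15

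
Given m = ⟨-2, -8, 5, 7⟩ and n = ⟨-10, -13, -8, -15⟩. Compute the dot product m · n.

-21

m · n = (-2)·(-10) + (-8)·(-13) + 5·(-8) + 7·(-15) = 20 + 104 - 40 - 105 = -21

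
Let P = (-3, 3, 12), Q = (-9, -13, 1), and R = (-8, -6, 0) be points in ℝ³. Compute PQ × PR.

PQ = (-6, -16, -11)
PR = (-5, -9, -12)
i: (-16)·(-12) - (-11)·(-9) = 192 - 99 = 93
j: (-11)·(-5) - (-6)·(-12) = 55 - 72 = -17
k: (-6)·(-9) - (-16)·(-5) = 54 - 80 = -26
PQ × PR = (93, -17, -26)

(93, -17, -26)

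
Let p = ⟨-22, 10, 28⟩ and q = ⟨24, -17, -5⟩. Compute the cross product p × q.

i: 10·(-5) - 28·(-17) = -50 - (-476) = 426
j: 28·24 - (-22)·(-5) = 672 - 110 = 562
k: (-22)·(-17) - 10·24 = 374 - 240 = 134
p × q = (426, 562, 134)

(426, 562, 134)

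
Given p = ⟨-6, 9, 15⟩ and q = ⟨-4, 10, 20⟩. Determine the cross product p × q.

i: 9·20 - 15·10 = 180 - 150 = 30
j: 15·(-4) - (-6)·20 = -60 - (-120) = 60
k: (-6)·10 - 9·(-4) = -60 - (-36) = -24
p × q = (30, 60, -24)

(30, 60, -24)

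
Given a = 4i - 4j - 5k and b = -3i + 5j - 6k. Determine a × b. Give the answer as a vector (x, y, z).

(49, 39, 8)

i: (-4)·(-6) - (-5)·5 = 24 - (-25) = 49
j: (-5)·(-3) - 4·(-6) = 15 - (-24) = 39
k: 4·5 - (-4)·(-3) = 20 - 12 = 8
a × b = (49, 39, 8)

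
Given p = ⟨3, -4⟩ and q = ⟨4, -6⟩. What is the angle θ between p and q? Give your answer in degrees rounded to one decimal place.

3.2

p · q = 3·4 + (-4)·(-6) = 12 + 24 = 36
|p|² = 9 + 16 = 25,  |p| = √25 ≈ 5.000000
|q|² = 16 + 36 = 52,  |q| = √52 ≈ 7.211103
cos θ = 36 / (5.000000 · 7.211103) ≈ 0.99846
θ = arccos(0.99846) ≈ 3.2°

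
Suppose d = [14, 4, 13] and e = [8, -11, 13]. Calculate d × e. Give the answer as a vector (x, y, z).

(195, -78, -186)

i: 4·13 - 13·(-11) = 52 - (-143) = 195
j: 13·8 - 14·13 = 104 - 182 = -78
k: 14·(-11) - 4·8 = -154 - 32 = -186
d × e = (195, -78, -186)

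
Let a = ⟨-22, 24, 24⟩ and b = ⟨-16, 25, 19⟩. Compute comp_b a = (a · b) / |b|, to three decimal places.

39.952

a · b = (-22)·(-16) + 24·25 + 24·19 = 352 + 600 + 456 = 1408
|b| = √(256 + 625 + 361) = √1242 ≈ 35.2420
comp_b a = 1408 / √1242 ≈ 39.952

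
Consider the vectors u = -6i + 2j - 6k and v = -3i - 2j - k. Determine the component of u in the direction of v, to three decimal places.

5.345

u · v = (-6)·(-3) + 2·(-2) + (-6)·(-1) = 18 - 4 + 6 = 20
|v| = √(9 + 4 + 1) = √14 ≈ 3.7417
comp_v u = 20 / √14 ≈ 5.345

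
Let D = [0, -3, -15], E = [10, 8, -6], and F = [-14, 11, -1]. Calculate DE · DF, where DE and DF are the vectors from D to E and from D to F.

DE = E − D = (10, 11, 9)
DF = F − D = (-14, 14, 14)
DE · DF = 10·(-14) + 11·14 + 9·14 = -140 + 154 + 126 = 140

140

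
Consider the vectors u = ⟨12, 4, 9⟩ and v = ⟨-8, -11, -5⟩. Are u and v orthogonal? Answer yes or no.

no

u · v = 12·(-8) + 4·(-11) + 9·(-5) = -96 - 44 - 45 = -185
Nonzero, so the vectors are not orthogonal.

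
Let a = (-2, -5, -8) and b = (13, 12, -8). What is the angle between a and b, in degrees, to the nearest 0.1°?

a · b = (-2)·13 + (-5)·12 + (-8)·(-8) = -26 - 60 + 64 = -22
|a|² = 4 + 25 + 64 = 93,  |a| = √93 ≈ 9.643651
|b|² = 169 + 144 + 64 = 377,  |b| = √377 ≈ 19.416488
cos θ = -22 / (9.643651 · 19.416488) ≈ -0.11749
θ = arccos(-0.11749) ≈ 96.7°

96.7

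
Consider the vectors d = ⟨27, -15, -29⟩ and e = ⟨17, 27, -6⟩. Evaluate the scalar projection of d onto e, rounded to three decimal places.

d · e = 27·17 + (-15)·27 + (-29)·(-6) = 459 - 405 + 174 = 228
|e| = √(289 + 729 + 36) = √1054 ≈ 32.4654
comp_e d = 228 / √1054 ≈ 7.023

7.023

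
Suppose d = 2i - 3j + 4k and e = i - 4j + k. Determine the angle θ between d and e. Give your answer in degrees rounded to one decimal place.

38.0

d · e = 2·1 + (-3)·(-4) + 4·1 = 2 + 12 + 4 = 18
|d|² = 4 + 9 + 16 = 29,  |d| = √29 ≈ 5.385165
|e|² = 1 + 16 + 1 = 18,  |e| = √18 ≈ 4.242641
cos θ = 18 / (5.385165 · 4.242641) ≈ 0.78784
θ = arccos(0.78784) ≈ 38.0°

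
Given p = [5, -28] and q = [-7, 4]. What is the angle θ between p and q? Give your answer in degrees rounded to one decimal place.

129.9

p · q = 5·(-7) + (-28)·4 = -35 - 112 = -147
|p|² = 25 + 784 = 809,  |p| = √809 ≈ 28.442925
|q|² = 49 + 16 = 65,  |q| = √65 ≈ 8.062258
cos θ = -147 / (28.442925 · 8.062258) ≈ -0.64104
θ = arccos(-0.64104) ≈ 129.9°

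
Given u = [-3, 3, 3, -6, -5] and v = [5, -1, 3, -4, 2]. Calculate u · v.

5

u · v = (-3)·5 + 3·(-1) + 3·3 + (-6)·(-4) + (-5)·2 = -15 - 3 + 9 + 24 - 10 = 5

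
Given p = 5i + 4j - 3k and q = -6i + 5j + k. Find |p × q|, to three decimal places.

i: 4·1 - (-3)·5 = 4 - (-15) = 19
j: (-3)·(-6) - 5·1 = 18 - 5 = 13
k: 5·5 - 4·(-6) = 25 - (-24) = 49
p × q = (19, 13, 49)
|p × q| = √(19² + 13² + 49²) = √2931 ≈ 54.1387

54.139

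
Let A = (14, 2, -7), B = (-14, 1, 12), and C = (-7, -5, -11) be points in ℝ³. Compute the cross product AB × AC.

(137, -511, 175)

AB = (-28, -1, 19)
AC = (-21, -7, -4)
i: (-1)·(-4) - 19·(-7) = 4 - (-133) = 137
j: 19·(-21) - (-28)·(-4) = -399 - 112 = -511
k: (-28)·(-7) - (-1)·(-21) = 196 - 21 = 175
AB × AC = (137, -511, 175)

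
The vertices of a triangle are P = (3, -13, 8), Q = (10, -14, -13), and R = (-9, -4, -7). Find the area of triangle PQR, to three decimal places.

PQ = (7, -1, -21),  PR = (-12, 9, -15)
i: (-1)·(-15) - (-21)·9 = 15 - (-189) = 204
j: (-21)·(-12) - 7·(-15) = 252 - (-105) = 357
k: 7·9 - (-1)·(-12) = 63 - 12 = 51
PQ × PR = (204, 357, 51)
|PQ × PR| = √171666 ≈ 414.3260
area = ½ · 414.3260 ≈ 207.163

207.163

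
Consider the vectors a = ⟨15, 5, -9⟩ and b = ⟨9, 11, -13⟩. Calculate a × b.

(34, 114, 120)

i: 5·(-13) - (-9)·11 = -65 - (-99) = 34
j: (-9)·9 - 15·(-13) = -81 - (-195) = 114
k: 15·11 - 5·9 = 165 - 45 = 120
a × b = (34, 114, 120)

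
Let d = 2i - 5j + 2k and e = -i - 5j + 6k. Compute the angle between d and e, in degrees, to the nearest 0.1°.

d · e = 2·(-1) + (-5)·(-5) + 2·6 = -2 + 25 + 12 = 35
|d|² = 4 + 25 + 4 = 33,  |d| = √33 ≈ 5.744563
|e|² = 1 + 25 + 36 = 62,  |e| = √62 ≈ 7.874008
cos θ = 35 / (5.744563 · 7.874008) ≈ 0.77378
θ = arccos(0.77378) ≈ 39.3°

39.3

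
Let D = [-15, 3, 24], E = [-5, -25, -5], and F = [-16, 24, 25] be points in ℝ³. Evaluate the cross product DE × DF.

DE = (10, -28, -29)
DF = (-1, 21, 1)
i: (-28)·1 - (-29)·21 = -28 - (-609) = 581
j: (-29)·(-1) - 10·1 = 29 - 10 = 19
k: 10·21 - (-28)·(-1) = 210 - 28 = 182
DE × DF = (581, 19, 182)

(581, 19, 182)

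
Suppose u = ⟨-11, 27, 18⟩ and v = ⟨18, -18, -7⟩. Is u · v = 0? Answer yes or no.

u · v = (-11)·18 + 27·(-18) + 18·(-7) = -198 - 486 - 126 = -810
Nonzero, so the vectors are not orthogonal.

no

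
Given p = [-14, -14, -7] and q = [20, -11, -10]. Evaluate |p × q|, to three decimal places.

i: (-14)·(-10) - (-7)·(-11) = 140 - 77 = 63
j: (-7)·20 - (-14)·(-10) = -140 - 140 = -280
k: (-14)·(-11) - (-14)·20 = 154 - (-280) = 434
p × q = (63, -280, 434)
|p × q| = √(63² + (-280)² + 434²) = √270725 ≈ 520.3124

520.312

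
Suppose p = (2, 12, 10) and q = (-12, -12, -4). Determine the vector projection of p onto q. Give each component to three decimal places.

p · q = 2·(-12) + 12·(-12) + 10·(-4) = -24 - 144 - 40 = -208
|q|² = 144 + 144 + 16 = 304
proj_q p = (-208/304) · (-12, -12, -4) ≈ (8.211, 8.211, 2.737)

(8.211, 8.211, 2.737)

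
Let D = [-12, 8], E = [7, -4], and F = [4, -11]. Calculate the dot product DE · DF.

532

DE = E − D = (19, -12)
DF = F − D = (16, -19)
DE · DF = 19·16 + (-12)·(-19) = 304 + 228 = 532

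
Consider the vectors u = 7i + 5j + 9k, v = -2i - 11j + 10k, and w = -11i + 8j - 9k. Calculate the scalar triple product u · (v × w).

-1740

v × w:
i: (-11)·(-9) - 10·8 = 99 - 80 = 19
j: 10·(-11) - (-2)·(-9) = -110 - 18 = -128
k: (-2)·8 - (-11)·(-11) = -16 - 121 = -137
v × w = (19, -128, -137)
u · (v × w) = 7·19 + 5·(-128) + 9·(-137) = 133 - 640 - 1233 = -1740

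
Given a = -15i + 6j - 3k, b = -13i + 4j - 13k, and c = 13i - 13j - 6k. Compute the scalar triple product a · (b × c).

1062

b × c:
i: 4·(-6) - (-13)·(-13) = -24 - 169 = -193
j: (-13)·13 - (-13)·(-6) = -169 - 78 = -247
k: (-13)·(-13) - 4·13 = 169 - 52 = 117
b × c = (-193, -247, 117)
a · (b × c) = (-15)·(-193) + 6·(-247) + (-3)·117 = 2895 - 1482 - 351 = 1062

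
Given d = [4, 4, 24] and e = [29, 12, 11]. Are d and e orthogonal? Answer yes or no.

no

d · e = 4·29 + 4·12 + 24·11 = 116 + 48 + 264 = 428
Nonzero, so the vectors are not orthogonal.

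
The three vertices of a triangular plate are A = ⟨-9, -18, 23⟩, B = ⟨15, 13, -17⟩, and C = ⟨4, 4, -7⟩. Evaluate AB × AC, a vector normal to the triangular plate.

AB = (24, 31, -40)
AC = (13, 22, -30)
i: 31·(-30) - (-40)·22 = -930 - (-880) = -50
j: (-40)·13 - 24·(-30) = -520 - (-720) = 200
k: 24·22 - 31·13 = 528 - 403 = 125
AB × AC = (-50, 200, 125)

(-50, 200, 125)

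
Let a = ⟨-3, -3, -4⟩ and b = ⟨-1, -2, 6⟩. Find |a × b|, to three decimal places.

34.191

i: (-3)·6 - (-4)·(-2) = -18 - 8 = -26
j: (-4)·(-1) - (-3)·6 = 4 - (-18) = 22
k: (-3)·(-2) - (-3)·(-1) = 6 - 3 = 3
a × b = (-26, 22, 3)
|a × b| = √((-26)² + 22² + 3²) = √1169 ≈ 34.1906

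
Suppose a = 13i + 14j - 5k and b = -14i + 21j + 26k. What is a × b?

i: 14·26 - (-5)·21 = 364 - (-105) = 469
j: (-5)·(-14) - 13·26 = 70 - 338 = -268
k: 13·21 - 14·(-14) = 273 - (-196) = 469
a × b = (469, -268, 469)

(469, -268, 469)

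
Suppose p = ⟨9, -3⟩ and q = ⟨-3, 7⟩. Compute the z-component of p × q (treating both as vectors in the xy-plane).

54

9·7 - (-3)·(-3) = 63 - 9 = 54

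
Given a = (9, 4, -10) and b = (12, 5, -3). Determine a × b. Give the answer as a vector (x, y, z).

i: 4·(-3) - (-10)·5 = -12 - (-50) = 38
j: (-10)·12 - 9·(-3) = -120 - (-27) = -93
k: 9·5 - 4·12 = 45 - 48 = -3
a × b = (38, -93, -3)

(38, -93, -3)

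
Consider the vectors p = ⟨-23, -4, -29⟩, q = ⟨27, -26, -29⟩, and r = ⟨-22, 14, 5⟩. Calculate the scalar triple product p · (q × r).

-2734

q × r:
i: (-26)·5 - (-29)·14 = -130 - (-406) = 276
j: (-29)·(-22) - 27·5 = 638 - 135 = 503
k: 27·14 - (-26)·(-22) = 378 - 572 = -194
q × r = (276, 503, -194)
p · (q × r) = (-23)·276 + (-4)·503 + (-29)·(-194) = -6348 - 2012 + 5626 = -2734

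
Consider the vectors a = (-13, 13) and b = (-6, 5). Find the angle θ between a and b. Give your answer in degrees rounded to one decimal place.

a · b = (-13)·(-6) + 13·5 = 78 + 65 = 143
|a|² = 169 + 169 = 338,  |a| = √338 ≈ 18.384776
|b|² = 36 + 25 = 61,  |b| = √61 ≈ 7.810250
cos θ = 143 / (18.384776 · 7.810250) ≈ 0.99589
θ = arccos(0.99589) ≈ 5.2°

5.2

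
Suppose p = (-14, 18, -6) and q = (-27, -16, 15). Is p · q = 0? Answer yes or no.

p · q = (-14)·(-27) + 18·(-16) + (-6)·15 = 378 - 288 - 90 = 0
Zero, so the vectors are orthogonal.

yes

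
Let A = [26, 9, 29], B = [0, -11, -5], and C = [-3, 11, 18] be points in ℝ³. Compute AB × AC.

(288, 700, -632)

AB = (-26, -20, -34)
AC = (-29, 2, -11)
i: (-20)·(-11) - (-34)·2 = 220 - (-68) = 288
j: (-34)·(-29) - (-26)·(-11) = 986 - 286 = 700
k: (-26)·2 - (-20)·(-29) = -52 - 580 = -632
AB × AC = (288, 700, -632)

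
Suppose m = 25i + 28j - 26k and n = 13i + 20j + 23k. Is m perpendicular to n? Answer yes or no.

m · n = 25·13 + 28·20 + (-26)·23 = 325 + 560 - 598 = 287
Nonzero, so the vectors are not orthogonal.

no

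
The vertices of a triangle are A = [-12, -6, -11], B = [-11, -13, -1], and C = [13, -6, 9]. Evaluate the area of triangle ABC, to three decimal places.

160.565

AB = (1, -7, 10),  AC = (25, 0, 20)
i: (-7)·20 - 10·0 = -140 - 0 = -140
j: 10·25 - 1·20 = 250 - 20 = 230
k: 1·0 - (-7)·25 = 0 - (-175) = 175
AB × AC = (-140, 230, 175)
|AB × AC| = √103125 ≈ 321.1308
area = ½ · 321.1308 ≈ 160.565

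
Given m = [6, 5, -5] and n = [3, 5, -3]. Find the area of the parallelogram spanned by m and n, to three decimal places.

18.276

i: 5·(-3) - (-5)·5 = -15 - (-25) = 10
j: (-5)·3 - 6·(-3) = -15 - (-18) = 3
k: 6·5 - 5·3 = 30 - 15 = 15
m × n = (10, 3, 15)
|m × n| = √(10² + 3² + 15²) = √334 ≈ 18.2757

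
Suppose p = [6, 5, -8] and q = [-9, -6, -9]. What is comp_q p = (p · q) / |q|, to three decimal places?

p · q = 6·(-9) + 5·(-6) + (-8)·(-9) = -54 - 30 + 72 = -12
|q| = √(81 + 36 + 81) = √198 ≈ 14.0712
comp_q p = -12 / √198 ≈ -0.853

-0.853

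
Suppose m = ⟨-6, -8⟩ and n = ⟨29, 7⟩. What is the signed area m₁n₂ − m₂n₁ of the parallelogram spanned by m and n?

(-6)·7 - (-8)·29 = -42 - (-232) = 190

190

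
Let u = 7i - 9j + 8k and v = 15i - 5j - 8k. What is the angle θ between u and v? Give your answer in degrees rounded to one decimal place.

u · v = 7·15 + (-9)·(-5) + 8·(-8) = 105 + 45 - 64 = 86
|u|² = 49 + 81 + 64 = 194,  |u| = √194 ≈ 13.928388
|v|² = 225 + 25 + 64 = 314,  |v| = √314 ≈ 17.720045
cos θ = 86 / (13.928388 · 17.720045) ≈ 0.34844
θ = arccos(0.34844) ≈ 69.6°

69.6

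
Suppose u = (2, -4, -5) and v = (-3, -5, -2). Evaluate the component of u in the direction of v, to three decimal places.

3.893

u · v = 2·(-3) + (-4)·(-5) + (-5)·(-2) = -6 + 20 + 10 = 24
|v| = √(9 + 25 + 4) = √38 ≈ 6.1644
comp_v u = 24 / √38 ≈ 3.893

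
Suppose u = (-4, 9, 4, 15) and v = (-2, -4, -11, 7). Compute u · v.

33

u · v = (-4)·(-2) + 9·(-4) + 4·(-11) + 15·7 = 8 - 36 - 44 + 105 = 33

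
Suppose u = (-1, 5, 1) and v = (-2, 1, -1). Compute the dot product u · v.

6

u · v = (-1)·(-2) + 5·1 + 1·(-1) = 2 + 5 - 1 = 6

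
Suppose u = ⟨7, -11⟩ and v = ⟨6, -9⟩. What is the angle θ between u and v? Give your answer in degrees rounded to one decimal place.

u · v = 7·6 + (-11)·(-9) = 42 + 99 = 141
|u|² = 49 + 121 = 170,  |u| = √170 ≈ 13.038405
|v|² = 36 + 81 = 117,  |v| = √117 ≈ 10.816654
cos θ = 141 / (13.038405 · 10.816654) ≈ 0.99977
θ = arccos(0.99977) ≈ 1.2°

1.2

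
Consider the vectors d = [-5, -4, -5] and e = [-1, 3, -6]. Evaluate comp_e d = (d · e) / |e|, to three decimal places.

d · e = (-5)·(-1) + (-4)·3 + (-5)·(-6) = 5 - 12 + 30 = 23
|e| = √(1 + 9 + 36) = √46 ≈ 6.7823
comp_e d = 23 / √46 ≈ 3.391

3.391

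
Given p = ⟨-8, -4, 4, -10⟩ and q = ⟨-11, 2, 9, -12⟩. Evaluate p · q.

p · q = (-8)·(-11) + (-4)·2 + 4·9 + (-10)·(-12) = 88 - 8 + 36 + 120 = 236

236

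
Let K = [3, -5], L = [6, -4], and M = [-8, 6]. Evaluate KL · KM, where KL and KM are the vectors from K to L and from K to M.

-22

KL = L − K = (3, 1)
KM = M − K = (-11, 11)
KL · KM = 3·(-11) + 1·11 = -33 + 11 = -22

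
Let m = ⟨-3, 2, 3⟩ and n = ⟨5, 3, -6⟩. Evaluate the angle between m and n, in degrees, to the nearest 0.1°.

133.5

m · n = (-3)·5 + 2·3 + 3·(-6) = -15 + 6 - 18 = -27
|m|² = 9 + 4 + 9 = 22,  |m| = √22 ≈ 4.690416
|n|² = 25 + 9 + 36 = 70,  |n| = √70 ≈ 8.366600
cos θ = -27 / (4.690416 · 8.366600) ≈ -0.68802
θ = arccos(-0.68802) ≈ 133.5°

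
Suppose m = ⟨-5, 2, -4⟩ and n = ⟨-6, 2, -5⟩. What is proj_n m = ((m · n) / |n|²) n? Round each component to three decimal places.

m · n = (-5)·(-6) + 2·2 + (-4)·(-5) = 30 + 4 + 20 = 54
|n|² = 36 + 4 + 25 = 65
proj_n m = (54/65) · (-6, 2, -5) ≈ (-4.985, 1.662, -4.154)

(-4.985, 1.662, -4.154)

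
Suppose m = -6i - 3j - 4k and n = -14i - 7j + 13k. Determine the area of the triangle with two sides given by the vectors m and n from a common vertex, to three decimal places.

i: (-3)·13 - (-4)·(-7) = -39 - 28 = -67
j: (-4)·(-14) - (-6)·13 = 56 - (-78) = 134
k: (-6)·(-7) - (-3)·(-14) = 42 - 42 = 0
m × n = (-67, 134, 0)
|m × n| = √((-67)² + 134² + 0²) = √22445 ≈ 149.8166
area = ½ · 149.8166 ≈ 74.908

74.908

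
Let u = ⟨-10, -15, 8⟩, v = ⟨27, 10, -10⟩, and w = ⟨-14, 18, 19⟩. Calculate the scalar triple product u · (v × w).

v × w:
i: 10·19 - (-10)·18 = 190 - (-180) = 370
j: (-10)·(-14) - 27·19 = 140 - 513 = -373
k: 27·18 - 10·(-14) = 486 - (-140) = 626
v × w = (370, -373, 626)
u · (v × w) = (-10)·370 + (-15)·(-373) + 8·626 = -3700 + 5595 + 5008 = 6903

6903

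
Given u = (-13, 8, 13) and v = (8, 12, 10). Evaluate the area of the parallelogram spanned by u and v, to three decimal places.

330.048

i: 8·10 - 13·12 = 80 - 156 = -76
j: 13·8 - (-13)·10 = 104 - (-130) = 234
k: (-13)·12 - 8·8 = -156 - 64 = -220
u × v = (-76, 234, -220)
|u × v| = √((-76)² + 234² + (-220)²) = √108932 ≈ 330.0485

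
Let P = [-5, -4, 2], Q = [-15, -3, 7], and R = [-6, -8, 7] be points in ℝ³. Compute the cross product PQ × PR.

(25, 45, 41)

PQ = (-10, 1, 5)
PR = (-1, -4, 5)
i: 1·5 - 5·(-4) = 5 - (-20) = 25
j: 5·(-1) - (-10)·5 = -5 - (-50) = 45
k: (-10)·(-4) - 1·(-1) = 40 - (-1) = 41
PQ × PR = (25, 45, 41)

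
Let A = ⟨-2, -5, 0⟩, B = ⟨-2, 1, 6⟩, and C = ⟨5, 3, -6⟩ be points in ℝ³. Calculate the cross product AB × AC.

(-84, 42, -42)

AB = (0, 6, 6)
AC = (7, 8, -6)
i: 6·(-6) - 6·8 = -36 - 48 = -84
j: 6·7 - 0·(-6) = 42 - 0 = 42
k: 0·8 - 6·7 = 0 - 42 = -42
AB × AC = (-84, 42, -42)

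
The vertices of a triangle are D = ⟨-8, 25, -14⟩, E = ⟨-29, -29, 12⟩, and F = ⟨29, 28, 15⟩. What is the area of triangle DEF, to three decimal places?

DE = (-21, -54, 26),  DF = (37, 3, 29)
i: (-54)·29 - 26·3 = -1566 - 78 = -1644
j: 26·37 - (-21)·29 = 962 - (-609) = 1571
k: (-21)·3 - (-54)·37 = -63 - (-1998) = 1935
DE × DF = (-1644, 1571, 1935)
|DE × DF| = √8915002 ≈ 2985.8001
area = ½ · 2985.8001 ≈ 1492.900

1492.900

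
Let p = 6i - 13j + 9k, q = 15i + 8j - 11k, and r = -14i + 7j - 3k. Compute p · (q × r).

-316

q × r:
i: 8·(-3) - (-11)·7 = -24 - (-77) = 53
j: (-11)·(-14) - 15·(-3) = 154 - (-45) = 199
k: 15·7 - 8·(-14) = 105 - (-112) = 217
q × r = (53, 199, 217)
p · (q × r) = 6·53 + (-13)·199 + 9·217 = 318 - 2587 + 1953 = -316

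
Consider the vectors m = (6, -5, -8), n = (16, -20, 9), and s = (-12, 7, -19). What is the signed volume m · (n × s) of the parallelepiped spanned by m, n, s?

1946

n × s:
i: (-20)·(-19) - 9·7 = 380 - 63 = 317
j: 9·(-12) - 16·(-19) = -108 - (-304) = 196
k: 16·7 - (-20)·(-12) = 112 - 240 = -128
n × s = (317, 196, -128)
m · (n × s) = 6·317 + (-5)·196 + (-8)·(-128) = 1902 - 980 + 1024 = 1946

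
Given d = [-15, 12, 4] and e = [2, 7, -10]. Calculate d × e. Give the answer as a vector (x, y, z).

i: 12·(-10) - 4·7 = -120 - 28 = -148
j: 4·2 - (-15)·(-10) = 8 - 150 = -142
k: (-15)·7 - 12·2 = -105 - 24 = -129
d × e = (-148, -142, -129)

(-148, -142, -129)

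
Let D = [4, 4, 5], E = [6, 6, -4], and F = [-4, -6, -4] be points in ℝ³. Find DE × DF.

(-108, 90, -4)

DE = (2, 2, -9)
DF = (-8, -10, -9)
i: 2·(-9) - (-9)·(-10) = -18 - 90 = -108
j: (-9)·(-8) - 2·(-9) = 72 - (-18) = 90
k: 2·(-10) - 2·(-8) = -20 - (-16) = -4
DE × DF = (-108, 90, -4)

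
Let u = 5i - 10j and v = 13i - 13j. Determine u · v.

195

u · v = 5·13 + (-10)·(-13) = 65 + 130 = 195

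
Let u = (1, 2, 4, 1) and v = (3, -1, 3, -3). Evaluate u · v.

10

u · v = 1·3 + 2·(-1) + 4·3 + 1·(-3) = 3 - 2 + 12 - 3 = 10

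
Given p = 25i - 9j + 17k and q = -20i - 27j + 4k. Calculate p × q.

(423, -440, -855)

i: (-9)·4 - 17·(-27) = -36 - (-459) = 423
j: 17·(-20) - 25·4 = -340 - 100 = -440
k: 25·(-27) - (-9)·(-20) = -675 - 180 = -855
p × q = (423, -440, -855)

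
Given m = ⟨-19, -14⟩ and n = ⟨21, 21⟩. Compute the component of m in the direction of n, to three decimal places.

m · n = (-19)·21 + (-14)·21 = -399 - 294 = -693
|n| = √(441 + 441) = √882 ≈ 29.6985
comp_n m = -693 / √882 ≈ -23.335

-23.335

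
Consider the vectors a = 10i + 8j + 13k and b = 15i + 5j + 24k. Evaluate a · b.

a · b = 10·15 + 8·5 + 13·24 = 150 + 40 + 312 = 502

502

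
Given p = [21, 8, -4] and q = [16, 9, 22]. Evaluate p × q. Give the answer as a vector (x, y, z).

(212, -526, 61)

i: 8·22 - (-4)·9 = 176 - (-36) = 212
j: (-4)·16 - 21·22 = -64 - 462 = -526
k: 21·9 - 8·16 = 189 - 128 = 61
p × q = (212, -526, 61)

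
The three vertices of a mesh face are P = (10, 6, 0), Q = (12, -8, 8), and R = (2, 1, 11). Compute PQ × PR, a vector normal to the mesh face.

PQ = (2, -14, 8)
PR = (-8, -5, 11)
i: (-14)·11 - 8·(-5) = -154 - (-40) = -114
j: 8·(-8) - 2·11 = -64 - 22 = -86
k: 2·(-5) - (-14)·(-8) = -10 - 112 = -122
PQ × PR = (-114, -86, -122)

(-114, -86, -122)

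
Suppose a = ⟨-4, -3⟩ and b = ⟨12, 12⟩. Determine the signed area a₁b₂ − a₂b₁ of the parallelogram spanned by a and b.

-12

(-4)·12 - (-3)·12 = -48 - (-36) = -12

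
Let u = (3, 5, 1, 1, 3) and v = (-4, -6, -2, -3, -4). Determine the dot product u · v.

-59

u · v = 3·(-4) + 5·(-6) + 1·(-2) + 1·(-3) + 3·(-4) = -12 - 30 - 2 - 3 - 12 = -59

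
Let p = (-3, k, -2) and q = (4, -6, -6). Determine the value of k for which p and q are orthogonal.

0

p · q = (-3)·4 + k·(-6) + (-2)·(-6) = 0 - 6k
Set equal to 0: -6k = 0, so k = 0.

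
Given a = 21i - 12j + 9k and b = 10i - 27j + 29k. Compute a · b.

a · b = 21·10 + (-12)·(-27) + 9·29 = 210 + 324 + 261 = 795

795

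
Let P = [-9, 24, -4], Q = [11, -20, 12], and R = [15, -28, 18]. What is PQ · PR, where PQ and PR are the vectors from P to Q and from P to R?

3120

PQ = Q − P = (20, -44, 16)
PR = R − P = (24, -52, 22)
PQ · PR = 20·24 + (-44)·(-52) + 16·22 = 480 + 2288 + 352 = 3120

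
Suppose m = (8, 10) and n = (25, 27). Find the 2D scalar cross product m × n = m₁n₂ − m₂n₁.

8·27 - 10·25 = 216 - 250 = -34

-34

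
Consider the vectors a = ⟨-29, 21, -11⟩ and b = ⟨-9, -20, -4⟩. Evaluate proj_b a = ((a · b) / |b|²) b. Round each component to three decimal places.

(2.082, 4.628, 0.926)

a · b = (-29)·(-9) + 21·(-20) + (-11)·(-4) = 261 - 420 + 44 = -115
|b|² = 81 + 400 + 16 = 497
proj_b a = (-115/497) · (-9, -20, -4) ≈ (2.082, 4.628, 0.926)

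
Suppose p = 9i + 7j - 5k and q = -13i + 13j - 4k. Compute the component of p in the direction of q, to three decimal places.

-0.319

p · q = 9·(-13) + 7·13 + (-5)·(-4) = -117 + 91 + 20 = -6
|q| = √(169 + 169 + 16) = √354 ≈ 18.8149
comp_q p = -6 / √354 ≈ -0.319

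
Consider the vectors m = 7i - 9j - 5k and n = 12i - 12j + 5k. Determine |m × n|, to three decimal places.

i: (-9)·5 - (-5)·(-12) = -45 - 60 = -105
j: (-5)·12 - 7·5 = -60 - 35 = -95
k: 7·(-12) - (-9)·12 = -84 - (-108) = 24
m × n = (-105, -95, 24)
|m × n| = √((-105)² + (-95)² + 24²) = √20626 ≈ 143.6175

143.618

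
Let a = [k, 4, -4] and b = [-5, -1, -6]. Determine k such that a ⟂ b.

a · b = k·(-5) + 4·(-1) + (-4)·(-6) = 20 - 5k
Set equal to 0: -5k = -20, so k = 4.

4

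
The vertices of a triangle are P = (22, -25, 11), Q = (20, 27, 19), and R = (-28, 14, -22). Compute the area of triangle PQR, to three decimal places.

1634.811

PQ = (-2, 52, 8),  PR = (-50, 39, -33)
i: 52·(-33) - 8·39 = -1716 - 312 = -2028
j: 8·(-50) - (-2)·(-33) = -400 - 66 = -466
k: (-2)·39 - 52·(-50) = -78 - (-2600) = 2522
PQ × PR = (-2028, -466, 2522)
|PQ × PR| = √10690424 ≈ 3269.6214
area = ½ · 3269.6214 ≈ 1634.811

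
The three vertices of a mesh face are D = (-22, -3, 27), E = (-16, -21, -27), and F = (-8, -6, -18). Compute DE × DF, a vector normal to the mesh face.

DE = (6, -18, -54)
DF = (14, -3, -45)
i: (-18)·(-45) - (-54)·(-3) = 810 - 162 = 648
j: (-54)·14 - 6·(-45) = -756 - (-270) = -486
k: 6·(-3) - (-18)·14 = -18 - (-252) = 234
DE × DF = (648, -486, 234)

(648, -486, 234)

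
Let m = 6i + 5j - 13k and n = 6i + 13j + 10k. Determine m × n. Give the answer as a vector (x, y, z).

(219, -138, 48)

i: 5·10 - (-13)·13 = 50 - (-169) = 219
j: (-13)·6 - 6·10 = -78 - 60 = -138
k: 6·13 - 5·6 = 78 - 30 = 48
m × n = (219, -138, 48)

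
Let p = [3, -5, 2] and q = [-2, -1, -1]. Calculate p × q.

i: (-5)·(-1) - 2·(-1) = 5 - (-2) = 7
j: 2·(-2) - 3·(-1) = -4 - (-3) = -1
k: 3·(-1) - (-5)·(-2) = -3 - 10 = -13
p × q = (7, -1, -13)

(7, -1, -13)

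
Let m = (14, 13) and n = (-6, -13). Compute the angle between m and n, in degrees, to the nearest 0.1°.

m · n = 14·(-6) + 13·(-13) = -84 - 169 = -253
|m|² = 196 + 169 = 365,  |m| = √365 ≈ 19.104973
|n|² = 36 + 169 = 205,  |n| = √205 ≈ 14.317821
cos θ = -253 / (19.104973 · 14.317821) ≈ -0.92491
θ = arccos(-0.92491) ≈ 157.7°

157.7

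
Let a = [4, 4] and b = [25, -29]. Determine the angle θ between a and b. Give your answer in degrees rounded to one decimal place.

a · b = 4·25 + 4·(-29) = 100 - 116 = -16
|a|² = 16 + 16 = 32,  |a| = √32 ≈ 5.656854
|b|² = 625 + 841 = 1466,  |b| = √1466 ≈ 38.288379
cos θ = -16 / (5.656854 · 38.288379) ≈ -0.07387
θ = arccos(-0.07387) ≈ 94.2°

94.2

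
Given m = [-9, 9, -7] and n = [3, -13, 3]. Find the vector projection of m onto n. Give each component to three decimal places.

m · n = (-9)·3 + 9·(-13) + (-7)·3 = -27 - 117 - 21 = -165
|n|² = 9 + 169 + 9 = 187
proj_n m = (-165/187) · (3, -13, 3) ≈ (-2.647, 11.471, -2.647)

(-2.647, 11.471, -2.647)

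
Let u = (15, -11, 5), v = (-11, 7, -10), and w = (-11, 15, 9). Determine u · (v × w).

456

v × w:
i: 7·9 - (-10)·15 = 63 - (-150) = 213
j: (-10)·(-11) - (-11)·9 = 110 - (-99) = 209
k: (-11)·15 - 7·(-11) = -165 - (-77) = -88
v × w = (213, 209, -88)
u · (v × w) = 15·213 + (-11)·209 + 5·(-88) = 3195 - 2299 - 440 = 456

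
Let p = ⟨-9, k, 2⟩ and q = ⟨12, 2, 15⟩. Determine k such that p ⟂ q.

p · q = (-9)·12 + k·2 + 2·15 = -78 + 2k
Set equal to 0: 2k = 78, so k = 39.

39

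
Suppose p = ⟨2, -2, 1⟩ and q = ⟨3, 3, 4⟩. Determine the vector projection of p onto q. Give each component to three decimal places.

(0.353, 0.353, 0.471)

p · q = 2·3 + (-2)·3 + 1·4 = 6 - 6 + 4 = 4
|q|² = 9 + 9 + 16 = 34
proj_q p = (4/34) · (3, 3, 4) ≈ (0.353, 0.353, 0.471)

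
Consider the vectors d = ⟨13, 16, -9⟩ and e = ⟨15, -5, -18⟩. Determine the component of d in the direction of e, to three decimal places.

d · e = 13·15 + 16·(-5) + (-9)·(-18) = 195 - 80 + 162 = 277
|e| = √(225 + 25 + 324) = √574 ≈ 23.9583
comp_e d = 277 / √574 ≈ 11.562

11.562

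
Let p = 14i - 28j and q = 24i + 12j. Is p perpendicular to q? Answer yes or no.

yes

p · q = 14·24 + (-28)·12 = 336 - 336 = 0
Zero, so the vectors are orthogonal.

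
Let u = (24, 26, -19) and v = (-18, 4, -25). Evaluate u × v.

i: 26·(-25) - (-19)·4 = -650 - (-76) = -574
j: (-19)·(-18) - 24·(-25) = 342 - (-600) = 942
k: 24·4 - 26·(-18) = 96 - (-468) = 564
u × v = (-574, 942, 564)

(-574, 942, 564)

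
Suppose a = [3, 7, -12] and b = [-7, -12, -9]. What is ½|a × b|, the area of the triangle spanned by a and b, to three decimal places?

117.621

i: 7·(-9) - (-12)·(-12) = -63 - 144 = -207
j: (-12)·(-7) - 3·(-9) = 84 - (-27) = 111
k: 3·(-12) - 7·(-7) = -36 - (-49) = 13
a × b = (-207, 111, 13)
|a × b| = √((-207)² + 111² + 13²) = √55339 ≈ 235.2424
area = ½ · 235.2424 ≈ 117.621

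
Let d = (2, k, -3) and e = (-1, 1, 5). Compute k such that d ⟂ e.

d · e = 2·(-1) + k·1 + (-3)·5 = -17 + 1k
Set equal to 0: 1k = 17, so k = 17.

17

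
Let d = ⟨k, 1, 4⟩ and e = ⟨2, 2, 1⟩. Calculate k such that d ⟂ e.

-3

d · e = k·2 + 1·2 + 4·1 = 6 + 2k
Set equal to 0: 2k = -6, so k = -3.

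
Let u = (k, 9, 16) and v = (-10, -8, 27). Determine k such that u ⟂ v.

u · v = k·(-10) + 9·(-8) + 16·27 = 360 - 10k
Set equal to 0: -10k = -360, so k = 36.

36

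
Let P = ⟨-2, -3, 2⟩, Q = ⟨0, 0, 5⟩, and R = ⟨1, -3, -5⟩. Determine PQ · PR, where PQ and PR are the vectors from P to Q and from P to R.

PQ = Q − P = (2, 3, 3)
PR = R − P = (3, 0, -7)
PQ · PR = 2·3 + 3·0 + 3·(-7) = 6 + 0 - 21 = -15

-15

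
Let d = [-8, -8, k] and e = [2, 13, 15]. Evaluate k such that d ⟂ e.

8

d · e = (-8)·2 + (-8)·13 + k·15 = -120 + 15k
Set equal to 0: 15k = 120, so k = 8.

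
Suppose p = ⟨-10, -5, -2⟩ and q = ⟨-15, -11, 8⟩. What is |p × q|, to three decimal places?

i: (-5)·8 - (-2)·(-11) = -40 - 22 = -62
j: (-2)·(-15) - (-10)·8 = 30 - (-80) = 110
k: (-10)·(-11) - (-5)·(-15) = 110 - 75 = 35
p × q = (-62, 110, 35)
|p × q| = √((-62)² + 110² + 35²) = √17169 ≈ 131.0305

131.031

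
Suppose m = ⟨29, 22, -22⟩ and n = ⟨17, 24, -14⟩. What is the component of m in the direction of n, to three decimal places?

m · n = 29·17 + 22·24 + (-22)·(-14) = 493 + 528 + 308 = 1329
|n| = √(289 + 576 + 196) = √1061 ≈ 32.5730
comp_n m = 1329 / √1061 ≈ 40.801

40.801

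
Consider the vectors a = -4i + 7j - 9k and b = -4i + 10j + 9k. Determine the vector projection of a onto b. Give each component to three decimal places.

a · b = (-4)·(-4) + 7·10 + (-9)·9 = 16 + 70 - 81 = 5
|b|² = 16 + 100 + 81 = 197
proj_b a = (5/197) · (-4, 10, 9) ≈ (-0.102, 0.254, 0.228)

(-0.102, 0.254, 0.228)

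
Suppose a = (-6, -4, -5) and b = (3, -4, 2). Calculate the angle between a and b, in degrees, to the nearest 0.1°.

a · b = (-6)·3 + (-4)·(-4) + (-5)·2 = -18 + 16 - 10 = -12
|a|² = 36 + 16 + 25 = 77,  |a| = √77 ≈ 8.774964
|b|² = 9 + 16 + 4 = 29,  |b| = √29 ≈ 5.385165
cos θ = -12 / (8.774964 · 5.385165) ≈ -0.25394
θ = arccos(-0.25394) ≈ 104.7°

104.7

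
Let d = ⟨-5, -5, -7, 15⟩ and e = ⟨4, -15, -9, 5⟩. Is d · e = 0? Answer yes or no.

no

d · e = (-5)·4 + (-5)·(-15) + (-7)·(-9) + 15·5 = -20 + 75 + 63 + 75 = 193
Nonzero, so the vectors are not orthogonal.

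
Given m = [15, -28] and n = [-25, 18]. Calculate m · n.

m · n = 15·(-25) + (-28)·18 = -375 - 504 = -879

-879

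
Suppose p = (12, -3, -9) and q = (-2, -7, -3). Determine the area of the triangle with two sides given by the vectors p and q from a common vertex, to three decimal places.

59.017

i: (-3)·(-3) - (-9)·(-7) = 9 - 63 = -54
j: (-9)·(-2) - 12·(-3) = 18 - (-36) = 54
k: 12·(-7) - (-3)·(-2) = -84 - 6 = -90
p × q = (-54, 54, -90)
|p × q| = √((-54)² + 54² + (-90)²) = √13932 ≈ 118.0339
area = ½ · 118.0339 ≈ 59.017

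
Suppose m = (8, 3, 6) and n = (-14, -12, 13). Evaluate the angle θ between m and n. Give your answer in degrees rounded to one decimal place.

m · n = 8·(-14) + 3·(-12) + 6·13 = -112 - 36 + 78 = -70
|m|² = 64 + 9 + 36 = 109,  |m| = √109 ≈ 10.440307
|n|² = 196 + 144 + 169 = 509,  |n| = √509 ≈ 22.561028
cos θ = -70 / (10.440307 · 22.561028) ≈ -0.29718
θ = arccos(-0.29718) ≈ 107.3°

107.3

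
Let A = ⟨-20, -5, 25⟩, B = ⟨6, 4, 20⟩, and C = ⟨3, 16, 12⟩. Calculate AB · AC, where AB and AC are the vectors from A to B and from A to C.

852

AB = B − A = (26, 9, -5)
AC = C − A = (23, 21, -13)
AB · AC = 26·23 + 9·21 + (-5)·(-13) = 598 + 189 + 65 = 852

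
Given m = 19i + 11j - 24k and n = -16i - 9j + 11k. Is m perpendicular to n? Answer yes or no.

no

m · n = 19·(-16) + 11·(-9) + (-24)·11 = -304 - 99 - 264 = -667
Nonzero, so the vectors are not orthogonal.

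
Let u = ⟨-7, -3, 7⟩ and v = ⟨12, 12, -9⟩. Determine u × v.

i: (-3)·(-9) - 7·12 = 27 - 84 = -57
j: 7·12 - (-7)·(-9) = 84 - 63 = 21
k: (-7)·12 - (-3)·12 = -84 - (-36) = -48
u × v = (-57, 21, -48)

(-57, 21, -48)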